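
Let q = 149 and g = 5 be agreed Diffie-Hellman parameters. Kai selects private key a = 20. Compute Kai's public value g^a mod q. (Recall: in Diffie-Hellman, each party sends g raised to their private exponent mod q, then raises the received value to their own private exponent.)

107

Public value = 5^20 mod 149.
5^1 ≡ 5 (mod 149)
5^2 = (5^1)^2 ≡ 5^2 = 25 ≡ 25 (mod 149)
5^4 = (5^2)^2 ≡ 25^2 = 625 ≡ 29 (mod 149)
5^8 = (5^4)^2 ≡ 29^2 = 841 ≡ 96 (mod 149)
5^16 = (5^8)^2 ≡ 96^2 = 9216 ≡ 127 (mod 149)
5^20 = 5^16 · 5^4 ≡ 127 · 29 ≡ 107 (mod 149).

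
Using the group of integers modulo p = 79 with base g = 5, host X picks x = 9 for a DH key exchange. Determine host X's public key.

8

Public value = 5^9 (mod 79).
5^1 ≡ 5 (mod 79)
5^2 = (5^1)^2 ≡ 5^2 = 25 ≡ 25 (mod 79)
5^4 = (5^2)^2 ≡ 25^2 = 625 ≡ 72 (mod 79)
5^8 = (5^4)^2 ≡ 72^2 = 5184 ≡ 49 (mod 79)
5^9 = 5^8 · 5^1 ≡ 49 · 5 ≡ 8 (mod 79).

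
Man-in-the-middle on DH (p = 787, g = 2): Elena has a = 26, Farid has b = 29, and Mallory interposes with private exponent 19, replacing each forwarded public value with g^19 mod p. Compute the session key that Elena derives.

310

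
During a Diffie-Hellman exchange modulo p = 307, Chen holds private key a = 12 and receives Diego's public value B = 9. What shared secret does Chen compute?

Shared key K = 9^12 mod 307.
9^1 ≡ 9 (mod 307)
9^2 = (9^1)^2 ≡ 9^2 = 81 ≡ 81 (mod 307)
9^4 = (9^2)^2 ≡ 81^2 = 6561 ≡ 114 (mod 307)
9^8 = (9^4)^2 ≡ 114^2 = 12996 ≡ 102 (mod 307)
9^12 = 9^8 · 9^4 ≡ 102 · 114 ≡ 269 (mod 307).

269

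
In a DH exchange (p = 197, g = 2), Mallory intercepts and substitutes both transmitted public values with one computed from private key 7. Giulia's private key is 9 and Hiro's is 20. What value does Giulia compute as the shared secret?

129

Giulia receives Mallory's public value M = 2^7 mod 197 instead of the honest one.
2^1 ≡ 2 (mod 197)
2^2 = (2^1)^2 ≡ 2^2 = 4 ≡ 4 (mod 197)
2^4 = (2^2)^2 ≡ 4^2 = 16 ≡ 16 (mod 197)
2^7 = 2^4 · 2^2 · 2^1 ≡ 16 · 4 · 2 ≡ 128 (mod 197).
So M = 128. Giulia computes K = M^9 mod 197.
128^1 ≡ 128 (mod 197)
128^2 = (128^1)^2 ≡ 128^2 = 16384 ≡ 33 (mod 197)
128^4 = (128^2)^2 ≡ 33^2 = 1089 ≡ 104 (mod 197)
128^8 = (128^4)^2 ≡ 104^2 = 10816 ≡ 178 (mod 197)
128^9 = 128^8 · 128^1 ≡ 178 · 128 ≡ 129 (mod 197).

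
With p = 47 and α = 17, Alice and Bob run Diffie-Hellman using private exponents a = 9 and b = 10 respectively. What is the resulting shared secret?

Alice sends A = α^a mod p = 17^9 mod 47.
17^1 ≡ 17 (mod 47)
17^2 = (17^1)^2 ≡ 17^2 = 289 ≡ 7 (mod 47)
17^4 = (17^2)^2 ≡ 7^2 = 49 ≡ 2 (mod 47)
17^8 = (17^4)^2 ≡ 2^2 = 4 ≡ 4 (mod 47)
17^9 = 17^8 · 17^1 ≡ 4 · 17 ≡ 21 (mod 47).
So A = 21. Bob then computes K = A^b mod p = 21^10 mod 47.
21^1 ≡ 21 (mod 47)
21^2 = (21^1)^2 ≡ 21^2 = 441 ≡ 18 (mod 47)
21^4 = (21^2)^2 ≡ 18^2 = 324 ≡ 42 (mod 47)
21^8 = (21^4)^2 ≡ 42^2 = 1764 ≡ 25 (mod 47)
21^10 = 21^8 · 21^2 ≡ 25 · 18 ≡ 27 (mod 47).

27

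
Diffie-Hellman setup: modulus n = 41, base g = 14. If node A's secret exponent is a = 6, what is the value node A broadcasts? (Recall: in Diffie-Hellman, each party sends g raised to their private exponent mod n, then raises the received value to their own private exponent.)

9

Public value = 14^6 mod 41.
14^1 ≡ 14 (mod 41)
14^2 = (14^1)^2 ≡ 14^2 = 196 ≡ 32 (mod 41)
14^4 = (14^2)^2 ≡ 32^2 = 1024 ≡ 40 (mod 41)
14^6 = 14^4 · 14^2 ≡ 40 · 32 ≡ 9 (mod 41).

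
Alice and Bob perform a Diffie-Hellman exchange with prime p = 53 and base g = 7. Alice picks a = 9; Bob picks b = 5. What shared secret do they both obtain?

11

Bob sends B = g^b mod p = 7^5 mod 53.
7^1 ≡ 7 (mod 53)
7^2 = (7^1)^2 ≡ 7^2 = 49 ≡ 49 (mod 53)
7^4 = (7^2)^2 ≡ 49^2 = 2401 ≡ 16 (mod 53)
7^5 = 7^4 · 7^1 ≡ 16 · 7 ≡ 6 (mod 53).
So B = 6. Alice then computes K = B^a mod p = 6^9 mod 53.
6^1 ≡ 6 (mod 53)
6^2 = (6^1)^2 ≡ 6^2 = 36 ≡ 36 (mod 53)
6^4 = (6^2)^2 ≡ 36^2 = 1296 ≡ 24 (mod 53)
6^8 = (6^4)^2 ≡ 24^2 = 576 ≡ 46 (mod 53)
6^9 = 6^8 · 6^1 ≡ 46 · 6 ≡ 11 (mod 53).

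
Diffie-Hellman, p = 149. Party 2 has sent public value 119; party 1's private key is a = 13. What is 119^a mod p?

Shared key K = 119^13 mod 149.
119^1 ≡ 119 (mod 149)
119^2 = (119^1)^2 ≡ 119^2 = 14161 ≡ 6 (mod 149)
119^4 = (119^2)^2 ≡ 6^2 = 36 ≡ 36 (mod 149)
119^8 = (119^4)^2 ≡ 36^2 = 1296 ≡ 104 (mod 149)
119^13 = 119^8 · 119^4 · 119^1 ≡ 104 · 36 · 119 ≡ 26 (mod 149).

26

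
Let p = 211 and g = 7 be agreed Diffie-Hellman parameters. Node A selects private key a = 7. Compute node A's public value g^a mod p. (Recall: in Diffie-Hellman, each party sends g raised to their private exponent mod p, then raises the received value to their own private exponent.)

Public value = 7^7 mod 211.
7^1 ≡ 7 (mod 211)
7^2 = (7^1)^2 ≡ 7^2 = 49 ≡ 49 (mod 211)
7^4 = (7^2)^2 ≡ 49^2 = 2401 ≡ 80 (mod 211)
7^7 = 7^4 · 7^2 · 7^1 ≡ 80 · 49 · 7 ≡ 10 (mod 211).

10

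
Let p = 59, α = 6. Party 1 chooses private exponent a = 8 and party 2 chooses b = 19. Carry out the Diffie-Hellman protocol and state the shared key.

19

Party 2 sends B = α^b mod p = 6^19 mod 59.
6^1 ≡ 6 (mod 59)
6^2 = (6^1)^2 ≡ 6^2 = 36 ≡ 36 (mod 59)
6^4 = (6^2)^2 ≡ 36^2 = 1296 ≡ 57 (mod 59)
6^8 = (6^4)^2 ≡ 57^2 = 3249 ≡ 4 (mod 59)
6^16 = (6^8)^2 ≡ 4^2 = 16 ≡ 16 (mod 59)
6^19 = 6^16 · 6^2 · 6^1 ≡ 16 · 36 · 6 ≡ 34 (mod 59).
So B = 34. Party 1 then computes K = B^a mod p = 34^8 mod 59.
34^1 ≡ 34 (mod 59)
34^2 = (34^1)^2 ≡ 34^2 = 1156 ≡ 35 (mod 59)
34^4 = (34^2)^2 ≡ 35^2 = 1225 ≡ 45 (mod 59)
34^8 = (34^4)^2 ≡ 45^2 = 2025 ≡ 19 (mod 59)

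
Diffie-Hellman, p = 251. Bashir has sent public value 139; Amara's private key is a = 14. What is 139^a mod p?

180

Shared key K = 139^14 mod 251.
139^1 ≡ 139 (mod 251)
139^2 = (139^1)^2 ≡ 139^2 = 19321 ≡ 245 (mod 251)
139^4 = (139^2)^2 ≡ 245^2 = 60025 ≡ 36 (mod 251)
139^8 = (139^4)^2 ≡ 36^2 = 1296 ≡ 41 (mod 251)
139^14 = 139^8 · 139^4 · 139^2 ≡ 41 · 36 · 245 ≡ 180 (mod 251).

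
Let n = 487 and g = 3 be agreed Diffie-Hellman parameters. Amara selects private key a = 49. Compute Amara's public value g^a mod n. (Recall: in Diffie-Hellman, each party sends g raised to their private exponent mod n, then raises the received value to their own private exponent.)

250

Public value = 3^49 mod 487.
3^1 ≡ 3 (mod 487)
3^2 = (3^1)^2 ≡ 3^2 = 9 ≡ 9 (mod 487)
3^4 = (3^2)^2 ≡ 9^2 = 81 ≡ 81 (mod 487)
3^8 = (3^4)^2 ≡ 81^2 = 6561 ≡ 230 (mod 487)
3^16 = (3^8)^2 ≡ 230^2 = 52900 ≡ 304 (mod 487)
3^32 = (3^16)^2 ≡ 304^2 = 92416 ≡ 373 (mod 487)
3^49 = 3^32 · 3^16 · 3^1 ≡ 373 · 304 · 3 ≡ 250 (mod 487).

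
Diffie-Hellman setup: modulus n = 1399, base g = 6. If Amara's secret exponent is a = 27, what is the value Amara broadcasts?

1224

Public value = 6^27 mod 1399.
6^1 ≡ 6 (mod 1399)
6^2 = (6^1)^2 ≡ 6^2 = 36 ≡ 36 (mod 1399)
6^4 = (6^2)^2 ≡ 36^2 = 1296 ≡ 1296 (mod 1399)
6^8 = (6^4)^2 ≡ 1296^2 = 1679616 ≡ 816 (mod 1399)
6^16 = (6^8)^2 ≡ 816^2 = 665856 ≡ 1331 (mod 1399)
6^27 = 6^16 · 6^8 · 6^2 · 6^1 ≡ 1331 · 816 · 36 · 6 ≡ 1224 (mod 1399).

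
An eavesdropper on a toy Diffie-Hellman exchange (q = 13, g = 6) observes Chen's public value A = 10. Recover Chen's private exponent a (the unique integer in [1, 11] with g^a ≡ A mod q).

2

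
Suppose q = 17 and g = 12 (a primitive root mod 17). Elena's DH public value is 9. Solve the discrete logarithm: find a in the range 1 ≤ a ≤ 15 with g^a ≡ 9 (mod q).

10

Try successive powers of 12 modulo 17:
12^1 ≡ 12
12^2 ≡ 8
12^3 ≡ 11
12^4 ≡ 13
12^5 ≡ 3
12^6 ≡ 2
12^7 ≡ 7
12^8 ≡ 16
12^9 ≡ 5
12^10 ≡ 9
Found: a = 10.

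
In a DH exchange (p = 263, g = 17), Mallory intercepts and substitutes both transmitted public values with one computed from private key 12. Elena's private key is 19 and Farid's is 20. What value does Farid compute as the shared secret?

Farid receives Mallory's public value M = 17^12 mod 263 instead of the honest one.
17^1 ≡ 17 (mod 263)
17^2 = (17^1)^2 ≡ 17^2 = 289 ≡ 26 (mod 263)
17^4 = (17^2)^2 ≡ 26^2 = 676 ≡ 150 (mod 263)
17^8 = (17^4)^2 ≡ 150^2 = 22500 ≡ 145 (mod 263)
17^12 = 17^8 · 17^4 ≡ 145 · 150 ≡ 184 (mod 263).
So M = 184. Farid computes K = M^20 mod 263.
184^1 ≡ 184 (mod 263)
184^2 = (184^1)^2 ≡ 184^2 = 33856 ≡ 192 (mod 263)
184^4 = (184^2)^2 ≡ 192^2 = 36864 ≡ 44 (mod 263)
184^8 = (184^4)^2 ≡ 44^2 = 1936 ≡ 95 (mod 263)
184^16 = (184^8)^2 ≡ 95^2 = 9025 ≡ 83 (mod 263)
184^20 = 184^16 · 184^4 ≡ 83 · 44 ≡ 233 (mod 263).

233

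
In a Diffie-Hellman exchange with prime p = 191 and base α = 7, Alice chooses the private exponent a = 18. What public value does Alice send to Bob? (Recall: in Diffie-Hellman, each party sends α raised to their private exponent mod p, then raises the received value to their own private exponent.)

39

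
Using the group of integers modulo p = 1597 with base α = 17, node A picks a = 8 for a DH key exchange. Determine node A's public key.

755

Public value = 17^8 mod 1597.
17^1 ≡ 17 (mod 1597)
17^2 = (17^1)^2 ≡ 17^2 = 289 ≡ 289 (mod 1597)
17^4 = (17^2)^2 ≡ 289^2 = 83521 ≡ 477 (mod 1597)
17^8 = (17^4)^2 ≡ 477^2 = 227529 ≡ 755 (mod 1597)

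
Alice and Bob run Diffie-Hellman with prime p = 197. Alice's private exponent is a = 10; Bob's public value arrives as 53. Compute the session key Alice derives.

Shared key K = 53^10 mod 197.
53^1 ≡ 53 (mod 197)
53^2 = (53^1)^2 ≡ 53^2 = 2809 ≡ 51 (mod 197)
53^4 = (53^2)^2 ≡ 51^2 = 2601 ≡ 40 (mod 197)
53^8 = (53^4)^2 ≡ 40^2 = 1600 ≡ 24 (mod 197)
53^10 = 53^8 · 53^2 ≡ 24 · 51 ≡ 42 (mod 197).

42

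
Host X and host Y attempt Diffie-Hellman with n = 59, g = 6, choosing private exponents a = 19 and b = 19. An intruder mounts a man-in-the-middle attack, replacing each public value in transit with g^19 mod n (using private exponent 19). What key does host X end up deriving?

11

Host X receives an intruder's public value M = 6^19 mod 59 instead of the honest one.
6^1 ≡ 6 (mod 59)
6^2 = (6^1)^2 ≡ 6^2 = 36 ≡ 36 (mod 59)
6^4 = (6^2)^2 ≡ 36^2 = 1296 ≡ 57 (mod 59)
6^8 = (6^4)^2 ≡ 57^2 = 3249 ≡ 4 (mod 59)
6^16 = (6^8)^2 ≡ 4^2 = 16 ≡ 16 (mod 59)
6^19 = 6^16 · 6^2 · 6^1 ≡ 16 · 36 · 6 ≡ 34 (mod 59).
So M = 34. Host X computes K = M^19 mod 59.
34^1 ≡ 34 (mod 59)
34^2 = (34^1)^2 ≡ 34^2 = 1156 ≡ 35 (mod 59)
34^4 = (34^2)^2 ≡ 35^2 = 1225 ≡ 45 (mod 59)
34^8 = (34^4)^2 ≡ 45^2 = 2025 ≡ 19 (mod 59)
34^16 = (34^8)^2 ≡ 19^2 = 361 ≡ 7 (mod 59)
34^19 = 34^16 · 34^2 · 34^1 ≡ 7 · 35 · 34 ≡ 11 (mod 59).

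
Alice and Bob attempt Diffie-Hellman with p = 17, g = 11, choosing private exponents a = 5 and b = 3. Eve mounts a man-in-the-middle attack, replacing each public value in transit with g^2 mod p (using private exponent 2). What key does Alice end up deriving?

15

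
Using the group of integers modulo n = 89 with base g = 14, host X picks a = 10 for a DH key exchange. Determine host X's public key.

9

Public value = 14^10 mod 89.
14^1 ≡ 14 (mod 89)
14^2 = (14^1)^2 ≡ 14^2 = 196 ≡ 18 (mod 89)
14^4 = (14^2)^2 ≡ 18^2 = 324 ≡ 57 (mod 89)
14^8 = (14^4)^2 ≡ 57^2 = 3249 ≡ 45 (mod 89)
14^10 = 14^8 · 14^2 ≡ 45 · 18 ≡ 9 (mod 89).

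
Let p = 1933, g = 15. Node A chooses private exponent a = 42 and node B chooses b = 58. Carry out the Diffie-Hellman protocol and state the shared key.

1649

Node A sends A = g^a mod p = 15^42 mod 1933.
15^1 ≡ 15 (mod 1933)
15^2 = (15^1)^2 ≡ 15^2 = 225 ≡ 225 (mod 1933)
15^4 = (15^2)^2 ≡ 225^2 = 50625 ≡ 367 (mod 1933)
15^8 = (15^4)^2 ≡ 367^2 = 134689 ≡ 1312 (mod 1933)
15^16 = (15^8)^2 ≡ 1312^2 = 1721344 ≡ 974 (mod 1933)
15^32 = (15^16)^2 ≡ 974^2 = 948676 ≡ 1506 (mod 1933)
15^42 = 15^32 · 15^8 · 15^2 ≡ 1506 · 1312 · 225 ≡ 530 (mod 1933).
So A = 530. Node B then computes K = A^b mod p = 530^58 mod 1933.
530^1 ≡ 530 (mod 1933)
530^2 = (530^1)^2 ≡ 530^2 = 280900 ≡ 615 (mod 1933)
530^4 = (530^2)^2 ≡ 615^2 = 378225 ≡ 1290 (mod 1933)
530^8 = (530^4)^2 ≡ 1290^2 = 1664100 ≡ 1720 (mod 1933)
530^16 = (530^8)^2 ≡ 1720^2 = 2958400 ≡ 910 (mod 1933)
530^32 = (530^16)^2 ≡ 910^2 = 828100 ≡ 776 (mod 1933)
530^58 = 530^32 · 530^16 · 530^8 · 530^2 ≡ 776 · 910 · 1720 · 615 ≡ 1649 (mod 1933).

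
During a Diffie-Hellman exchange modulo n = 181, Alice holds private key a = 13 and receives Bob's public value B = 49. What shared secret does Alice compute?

Shared key K = 49^13 mod 181.
49^1 ≡ 49 (mod 181)
49^2 = (49^1)^2 ≡ 49^2 = 2401 ≡ 48 (mod 181)
49^4 = (49^2)^2 ≡ 48^2 = 2304 ≡ 132 (mod 181)
49^8 = (49^4)^2 ≡ 132^2 = 17424 ≡ 48 (mod 181)
49^13 = 49^8 · 49^4 · 49^1 ≡ 48 · 132 · 49 ≡ 49 (mod 181).

49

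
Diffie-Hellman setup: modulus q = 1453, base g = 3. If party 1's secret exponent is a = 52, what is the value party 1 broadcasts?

Public value = 3^52 (mod 1453).
3^1 ≡ 3 (mod 1453)
3^2 = (3^1)^2 ≡ 3^2 = 9 ≡ 9 (mod 1453)
3^4 = (3^2)^2 ≡ 9^2 = 81 ≡ 81 (mod 1453)
3^8 = (3^4)^2 ≡ 81^2 = 6561 ≡ 749 (mod 1453)
3^16 = (3^8)^2 ≡ 749^2 = 561001 ≡ 143 (mod 1453)
3^32 = (3^16)^2 ≡ 143^2 = 20449 ≡ 107 (mod 1453)
3^52 = 3^32 · 3^16 · 3^4 ≡ 107 · 143 · 81 ≡ 1425 (mod 1453).

1425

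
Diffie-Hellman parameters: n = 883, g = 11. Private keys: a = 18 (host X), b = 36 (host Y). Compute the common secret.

Host Y sends B = g^b mod n = 11^36 mod 883.
11^1 ≡ 11 (mod 883)
11^2 = (11^1)^2 ≡ 11^2 = 121 ≡ 121 (mod 883)
11^4 = (11^2)^2 ≡ 121^2 = 14641 ≡ 513 (mod 883)
11^8 = (11^4)^2 ≡ 513^2 = 263169 ≡ 35 (mod 883)
11^16 = (11^8)^2 ≡ 35^2 = 1225 ≡ 342 (mod 883)
11^32 = (11^16)^2 ≡ 342^2 = 116964 ≡ 408 (mod 883)
11^36 = 11^32 · 11^4 ≡ 408 · 513 ≡ 33 (mod 883).
So B = 33. Host X then computes K = B^a mod n = 33^18 mod 883.
33^1 ≡ 33 (mod 883)
33^2 = (33^1)^2 ≡ 33^2 = 1089 ≡ 206 (mod 883)
33^4 = (33^2)^2 ≡ 206^2 = 42436 ≡ 52 (mod 883)
33^8 = (33^4)^2 ≡ 52^2 = 2704 ≡ 55 (mod 883)
33^16 = (33^8)^2 ≡ 55^2 = 3025 ≡ 376 (mod 883)
33^18 = 33^16 · 33^2 ≡ 376 · 206 ≡ 635 (mod 883).

635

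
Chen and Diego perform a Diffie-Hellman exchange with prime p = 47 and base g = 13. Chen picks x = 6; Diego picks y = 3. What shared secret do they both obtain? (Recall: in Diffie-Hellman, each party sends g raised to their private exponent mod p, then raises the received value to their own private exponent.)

Chen sends A = g^x mod p = 13^6 mod 47.
13^1 ≡ 13 (mod 47)
13^2 = (13^1)^2 ≡ 13^2 = 169 ≡ 28 (mod 47)
13^4 = (13^2)^2 ≡ 28^2 = 784 ≡ 32 (mod 47)
13^6 = 13^4 · 13^2 ≡ 32 · 28 ≡ 3 (mod 47).
So A = 3. Diego then computes K = A^y mod p = 3^3 mod 47.
3^1 ≡ 3 (mod 47)
3^2 = (3^1)^2 ≡ 3^2 = 9 ≡ 9 (mod 47)
3^3 = 3^2 · 3^1 ≡ 9 · 3 ≡ 27 (mod 47).

27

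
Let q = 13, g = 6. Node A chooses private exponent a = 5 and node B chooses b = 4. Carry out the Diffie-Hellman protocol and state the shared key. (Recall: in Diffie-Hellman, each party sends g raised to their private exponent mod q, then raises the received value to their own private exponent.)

Node A sends A = g^a mod q = 6^5 mod 13.
6^1 ≡ 6 (mod 13)
6^2 = (6^1)^2 ≡ 6^2 = 36 ≡ 10 (mod 13)
6^4 = (6^2)^2 ≡ 10^2 = 100 ≡ 9 (mod 13)
6^5 = 6^4 · 6^1 ≡ 9 · 6 ≡ 2 (mod 13).
So A = 2. Node B then computes K = A^b mod q = 2^4 mod 13.
2^1 ≡ 2 (mod 13)
2^2 = (2^1)^2 ≡ 2^2 = 4 ≡ 4 (mod 13)
2^4 = (2^2)^2 ≡ 4^2 = 16 ≡ 3 (mod 13)

3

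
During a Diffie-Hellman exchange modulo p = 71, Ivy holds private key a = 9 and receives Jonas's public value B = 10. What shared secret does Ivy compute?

Shared key K = 10^9 mod 71.
10^1 ≡ 10 (mod 71)
10^2 = (10^1)^2 ≡ 10^2 = 100 ≡ 29 (mod 71)
10^4 = (10^2)^2 ≡ 29^2 = 841 ≡ 60 (mod 71)
10^8 = (10^4)^2 ≡ 60^2 = 3600 ≡ 50 (mod 71)
10^9 = 10^8 · 10^1 ≡ 50 · 10 ≡ 3 (mod 71).

3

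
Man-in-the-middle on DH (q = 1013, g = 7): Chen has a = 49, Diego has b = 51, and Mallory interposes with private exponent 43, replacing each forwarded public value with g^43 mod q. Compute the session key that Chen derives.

55

Chen receives Mallory's public value M = 7^43 mod 1013 instead of the honest one.
7^1 ≡ 7 (mod 1013)
7^2 = (7^1)^2 ≡ 7^2 = 49 ≡ 49 (mod 1013)
7^4 = (7^2)^2 ≡ 49^2 = 2401 ≡ 375 (mod 1013)
7^8 = (7^4)^2 ≡ 375^2 = 140625 ≡ 831 (mod 1013)
7^16 = (7^8)^2 ≡ 831^2 = 690561 ≡ 708 (mod 1013)
7^32 = (7^16)^2 ≡ 708^2 = 501264 ≡ 842 (mod 1013)
7^43 = 7^32 · 7^8 · 7^2 · 7^1 ≡ 842 · 831 · 49 · 7 ≡ 865 (mod 1013).
So M = 865. Chen computes K = M^49 mod 1013.
865^1 ≡ 865 (mod 1013)
865^2 = (865^1)^2 ≡ 865^2 = 748225 ≡ 631 (mod 1013)
865^4 = (865^2)^2 ≡ 631^2 = 398161 ≡ 52 (mod 1013)
865^8 = (865^4)^2 ≡ 52^2 = 2704 ≡ 678 (mod 1013)
865^16 = (865^8)^2 ≡ 678^2 = 459684 ≡ 795 (mod 1013)
865^32 = (865^16)^2 ≡ 795^2 = 632025 ≡ 926 (mod 1013)
865^49 = 865^32 · 865^16 · 865^1 ≡ 926 · 795 · 865 ≡ 55 (mod 1013).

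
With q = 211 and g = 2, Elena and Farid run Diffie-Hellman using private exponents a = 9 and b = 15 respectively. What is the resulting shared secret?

40

Elena sends A = g^a mod q = 2^9 mod 211.
2^1 ≡ 2 (mod 211)
2^2 = (2^1)^2 ≡ 2^2 = 4 ≡ 4 (mod 211)
2^4 = (2^2)^2 ≡ 4^2 = 16 ≡ 16 (mod 211)
2^8 = (2^4)^2 ≡ 16^2 = 256 ≡ 45 (mod 211)
2^9 = 2^8 · 2^1 ≡ 45 · 2 ≡ 90 (mod 211).
So A = 90. Farid then computes K = A^b mod q = 90^15 mod 211.
90^1 ≡ 90 (mod 211)
90^2 = (90^1)^2 ≡ 90^2 = 8100 ≡ 82 (mod 211)
90^4 = (90^2)^2 ≡ 82^2 = 6724 ≡ 183 (mod 211)
90^8 = (90^4)^2 ≡ 183^2 = 33489 ≡ 151 (mod 211)
90^15 = 90^8 · 90^4 · 90^2 · 90^1 ≡ 151 · 183 · 82 · 90 ≡ 40 (mod 211).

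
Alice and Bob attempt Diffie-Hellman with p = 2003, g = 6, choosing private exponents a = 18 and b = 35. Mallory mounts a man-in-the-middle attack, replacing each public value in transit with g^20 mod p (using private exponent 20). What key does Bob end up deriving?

1916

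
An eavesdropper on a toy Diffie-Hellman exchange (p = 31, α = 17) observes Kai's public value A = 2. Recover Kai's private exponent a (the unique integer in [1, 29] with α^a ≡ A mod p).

Try successive powers of 17 modulo 31:
17^1 ≡ 17
17^2 ≡ 10
17^3 ≡ 15
17^4 ≡ 7
17^5 ≡ 26
17^6 ≡ 8
17^7 ≡ 12
17^8 ≡ 18
17^9 ≡ 27
17^10 ≡ 25
17^11 ≡ 22
17^12 ≡ 2
Found: a = 12.

12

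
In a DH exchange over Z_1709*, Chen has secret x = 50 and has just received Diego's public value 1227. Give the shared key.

Shared key K = 1227^50 mod 1709.
1227^1 ≡ 1227 (mod 1709)
1227^2 = (1227^1)^2 ≡ 1227^2 = 1505529 ≡ 1609 (mod 1709)
1227^4 = (1227^2)^2 ≡ 1609^2 = 2588881 ≡ 1455 (mod 1709)
1227^8 = (1227^4)^2 ≡ 1455^2 = 2117025 ≡ 1283 (mod 1709)
1227^16 = (1227^8)^2 ≡ 1283^2 = 1646089 ≡ 322 (mod 1709)
1227^32 = (1227^16)^2 ≡ 322^2 = 103684 ≡ 1144 (mod 1709)
1227^50 = 1227^32 · 1227^16 · 1227^2 ≡ 1144 · 322 · 1609 ≡ 695 (mod 1709).

695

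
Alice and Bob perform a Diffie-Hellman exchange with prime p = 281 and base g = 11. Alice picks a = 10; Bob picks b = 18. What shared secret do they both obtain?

Alice sends A = g^a mod p = 11^10 mod 281.
11^1 ≡ 11 (mod 281)
11^2 = (11^1)^2 ≡ 11^2 = 121 ≡ 121 (mod 281)
11^4 = (11^2)^2 ≡ 121^2 = 14641 ≡ 29 (mod 281)
11^8 = (11^4)^2 ≡ 29^2 = 841 ≡ 279 (mod 281)
11^10 = 11^8 · 11^2 ≡ 279 · 121 ≡ 39 (mod 281).
So A = 39. Bob then computes K = A^b mod p = 39^18 mod 281.
39^1 ≡ 39 (mod 281)
39^2 = (39^1)^2 ≡ 39^2 = 1521 ≡ 116 (mod 281)
39^4 = (39^2)^2 ≡ 116^2 = 13456 ≡ 249 (mod 281)
39^8 = (39^4)^2 ≡ 249^2 = 62001 ≡ 181 (mod 281)
39^16 = (39^8)^2 ≡ 181^2 = 32761 ≡ 165 (mod 281)
39^18 = 39^16 · 39^2 ≡ 165 · 116 ≡ 32 (mod 281).

32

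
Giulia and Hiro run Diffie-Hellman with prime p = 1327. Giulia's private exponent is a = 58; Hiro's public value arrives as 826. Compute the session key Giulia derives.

69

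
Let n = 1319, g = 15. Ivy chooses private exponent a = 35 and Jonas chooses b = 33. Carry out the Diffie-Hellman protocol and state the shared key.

Jonas sends B = g^b mod n = 15^33 mod 1319.
15^1 ≡ 15 (mod 1319)
15^2 = (15^1)^2 ≡ 15^2 = 225 ≡ 225 (mod 1319)
15^4 = (15^2)^2 ≡ 225^2 = 50625 ≡ 503 (mod 1319)
15^8 = (15^4)^2 ≡ 503^2 = 253009 ≡ 1080 (mod 1319)
15^16 = (15^8)^2 ≡ 1080^2 = 1166400 ≡ 404 (mod 1319)
15^32 = (15^16)^2 ≡ 404^2 = 163216 ≡ 979 (mod 1319)
15^33 = 15^32 · 15^1 ≡ 979 · 15 ≡ 176 (mod 1319).
So B = 176. Ivy then computes K = B^a mod n = 176^35 mod 1319.
176^1 ≡ 176 (mod 1319)
176^2 = (176^1)^2 ≡ 176^2 = 30976 ≡ 639 (mod 1319)
176^4 = (176^2)^2 ≡ 639^2 = 408321 ≡ 750 (mod 1319)
176^8 = (176^4)^2 ≡ 750^2 = 562500 ≡ 606 (mod 1319)
176^16 = (176^8)^2 ≡ 606^2 = 367236 ≡ 554 (mod 1319)
176^32 = (176^16)^2 ≡ 554^2 = 306916 ≡ 908 (mod 1319)
176^35 = 176^32 · 176^2 · 176^1 ≡ 908 · 639 · 176 ≡ 332 (mod 1319).

332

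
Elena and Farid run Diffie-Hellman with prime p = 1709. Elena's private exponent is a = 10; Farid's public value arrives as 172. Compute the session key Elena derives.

1654

Shared key K = 172^10 mod 1709.
172^1 ≡ 172 (mod 1709)
172^2 = (172^1)^2 ≡ 172^2 = 29584 ≡ 531 (mod 1709)
172^4 = (172^2)^2 ≡ 531^2 = 281961 ≡ 1685 (mod 1709)
172^8 = (172^4)^2 ≡ 1685^2 = 2839225 ≡ 576 (mod 1709)
172^10 = 172^8 · 172^2 ≡ 576 · 531 ≡ 1654 (mod 1709).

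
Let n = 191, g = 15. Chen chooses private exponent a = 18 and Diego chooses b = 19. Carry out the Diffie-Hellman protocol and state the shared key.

49

Diego sends B = g^b mod n = 15^19 mod 191.
15^1 ≡ 15 (mod 191)
15^2 = (15^1)^2 ≡ 15^2 = 225 ≡ 34 (mod 191)
15^4 = (15^2)^2 ≡ 34^2 = 1156 ≡ 10 (mod 191)
15^8 = (15^4)^2 ≡ 10^2 = 100 ≡ 100 (mod 191)
15^16 = (15^8)^2 ≡ 100^2 = 10000 ≡ 68 (mod 191)
15^19 = 15^16 · 15^2 · 15^1 ≡ 68 · 34 · 15 ≡ 109 (mod 191).
So B = 109. Chen then computes K = B^a mod n = 109^18 mod 191.
109^1 ≡ 109 (mod 191)
109^2 = (109^1)^2 ≡ 109^2 = 11881 ≡ 39 (mod 191)
109^4 = (109^2)^2 ≡ 39^2 = 1521 ≡ 184 (mod 191)
109^8 = (109^4)^2 ≡ 184^2 = 33856 ≡ 49 (mod 191)
109^16 = (109^8)^2 ≡ 49^2 = 2401 ≡ 109 (mod 191)
109^18 = 109^16 · 109^2 ≡ 109 · 39 ≡ 49 (mod 191).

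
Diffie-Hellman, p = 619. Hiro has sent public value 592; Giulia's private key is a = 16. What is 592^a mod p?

182

Shared key K = 592^16 mod 619.
592^1 ≡ 592 (mod 619)
592^2 = (592^1)^2 ≡ 592^2 = 350464 ≡ 110 (mod 619)
592^4 = (592^2)^2 ≡ 110^2 = 12100 ≡ 339 (mod 619)
592^8 = (592^4)^2 ≡ 339^2 = 114921 ≡ 406 (mod 619)
592^16 = (592^8)^2 ≡ 406^2 = 164836 ≡ 182 (mod 619)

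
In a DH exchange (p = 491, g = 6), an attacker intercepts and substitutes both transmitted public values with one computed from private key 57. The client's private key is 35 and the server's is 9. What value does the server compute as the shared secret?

The server receives an attacker's public value M = 6^57 mod 491 instead of the honest one.
6^1 ≡ 6 (mod 491)
6^2 = (6^1)^2 ≡ 6^2 = 36 ≡ 36 (mod 491)
6^4 = (6^2)^2 ≡ 36^2 = 1296 ≡ 314 (mod 491)
6^8 = (6^4)^2 ≡ 314^2 = 98596 ≡ 396 (mod 491)
6^16 = (6^8)^2 ≡ 396^2 = 156816 ≡ 187 (mod 491)
6^32 = (6^16)^2 ≡ 187^2 = 34969 ≡ 108 (mod 491)
6^57 = 6^32 · 6^16 · 6^8 · 6^1 ≡ 108 · 187 · 396 · 6 ≡ 266 (mod 491).
So M = 266. The server computes K = M^9 mod 491.
266^1 ≡ 266 (mod 491)
266^2 = (266^1)^2 ≡ 266^2 = 70756 ≡ 52 (mod 491)
266^4 = (266^2)^2 ≡ 52^2 = 2704 ≡ 249 (mod 491)
266^8 = (266^4)^2 ≡ 249^2 = 62001 ≡ 135 (mod 491)
266^9 = 266^8 · 266^1 ≡ 135 · 266 ≡ 67 (mod 491).

67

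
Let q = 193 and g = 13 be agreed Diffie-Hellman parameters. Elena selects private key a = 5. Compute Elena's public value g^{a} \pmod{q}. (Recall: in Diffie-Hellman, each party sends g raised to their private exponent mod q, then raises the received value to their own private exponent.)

154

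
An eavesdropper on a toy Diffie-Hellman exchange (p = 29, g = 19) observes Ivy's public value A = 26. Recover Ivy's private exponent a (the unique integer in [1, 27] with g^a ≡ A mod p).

27

Try successive powers of 19 modulo 29:
19^1 ≡ 19
19^2 ≡ 13
19^3 ≡ 15
19^4 ≡ 24
19^5 ≡ 21
19^6 ≡ 22
19^7 ≡ 12
19^8 ≡ 25
19^9 ≡ 11
19^10 ≡ 6
19^11 ≡ 27
19^12 ≡ 20
19^13 ≡ 3
19^14 ≡ 28
19^15 ≡ 10
19^16 ≡ 16
19^17 ≡ 14
19^18 ≡ 5
19^19 ≡ 8
19^20 ≡ 7
19^21 ≡ 17
19^22 ≡ 4
19^23 ≡ 18
19^24 ≡ 23
19^25 ≡ 2
19^26 ≡ 9
19^27 ≡ 26
Found: a = 27.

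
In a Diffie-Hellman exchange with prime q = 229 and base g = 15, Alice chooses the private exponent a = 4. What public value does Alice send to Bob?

16

Public value = 15^4 (mod 229).
15^1 ≡ 15 (mod 229)
15^2 = (15^1)^2 ≡ 15^2 = 225 ≡ 225 (mod 229)
15^4 = (15^2)^2 ≡ 225^2 = 50625 ≡ 16 (mod 229)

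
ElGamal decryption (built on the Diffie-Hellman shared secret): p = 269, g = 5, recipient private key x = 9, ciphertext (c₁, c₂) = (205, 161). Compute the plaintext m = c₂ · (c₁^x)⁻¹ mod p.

Shared mask s = c₁^x mod p = 205^9 mod 269.
205^1 ≡ 205 (mod 269)
205^2 = (205^1)^2 ≡ 205^2 = 42025 ≡ 61 (mod 269)
205^4 = (205^2)^2 ≡ 61^2 = 3721 ≡ 224 (mod 269)
205^8 = (205^4)^2 ≡ 224^2 = 50176 ≡ 142 (mod 269)
205^9 = 205^8 · 205^1 ≡ 142 · 205 ≡ 58 (mod 269).
So s = 58; s⁻¹ ≡ 218 (mod 269).
m = c₂ · s⁻¹ mod 269 = 161 · 218 mod 269 = 128.

128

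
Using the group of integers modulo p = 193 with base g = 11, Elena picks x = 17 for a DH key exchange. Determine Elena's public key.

74

Public value = 11^17 (mod 193).
11^1 ≡ 11 (mod 193)
11^2 = (11^1)^2 ≡ 11^2 = 121 ≡ 121 (mod 193)
11^4 = (11^2)^2 ≡ 121^2 = 14641 ≡ 166 (mod 193)
11^8 = (11^4)^2 ≡ 166^2 = 27556 ≡ 150 (mod 193)
11^16 = (11^8)^2 ≡ 150^2 = 22500 ≡ 112 (mod 193)
11^17 = 11^16 · 11^1 ≡ 112 · 11 ≡ 74 (mod 193).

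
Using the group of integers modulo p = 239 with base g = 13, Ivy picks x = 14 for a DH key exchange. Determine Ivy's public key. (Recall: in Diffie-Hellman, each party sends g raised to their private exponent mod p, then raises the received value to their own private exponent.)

51

Public value = 13^14 mod 239.
13^1 ≡ 13 (mod 239)
13^2 = (13^1)^2 ≡ 13^2 = 169 ≡ 169 (mod 239)
13^4 = (13^2)^2 ≡ 169^2 = 28561 ≡ 120 (mod 239)
13^8 = (13^4)^2 ≡ 120^2 = 14400 ≡ 60 (mod 239)
13^14 = 13^8 · 13^4 · 13^2 ≡ 60 · 120 · 169 ≡ 51 (mod 239).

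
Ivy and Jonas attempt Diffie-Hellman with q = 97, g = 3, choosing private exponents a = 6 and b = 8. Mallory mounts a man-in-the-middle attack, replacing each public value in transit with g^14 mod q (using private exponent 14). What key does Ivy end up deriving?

22

Ivy receives Mallory's public value M = 3^14 mod 97 instead of the honest one.
3^1 ≡ 3 (mod 97)
3^2 = (3^1)^2 ≡ 3^2 = 9 ≡ 9 (mod 97)
3^4 = (3^2)^2 ≡ 9^2 = 81 ≡ 81 (mod 97)
3^8 = (3^4)^2 ≡ 81^2 = 6561 ≡ 62 (mod 97)
3^14 = 3^8 · 3^4 · 3^2 ≡ 62 · 81 · 9 ≡ 93 (mod 97).
So M = 93. Ivy computes K = M^6 mod 97.
93^1 ≡ 93 (mod 97)
93^2 = (93^1)^2 ≡ 93^2 = 8649 ≡ 16 (mod 97)
93^4 = (93^2)^2 ≡ 16^2 = 256 ≡ 62 (mod 97)
93^6 = 93^4 · 93^2 ≡ 62 · 16 ≡ 22 (mod 97).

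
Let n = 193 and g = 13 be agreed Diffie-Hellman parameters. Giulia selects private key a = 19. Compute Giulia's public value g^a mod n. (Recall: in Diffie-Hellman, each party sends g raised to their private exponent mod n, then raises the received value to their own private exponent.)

11

Public value = 13^19 mod 193.
13^1 ≡ 13 (mod 193)
13^2 = (13^1)^2 ≡ 13^2 = 169 ≡ 169 (mod 193)
13^4 = (13^2)^2 ≡ 169^2 = 28561 ≡ 190 (mod 193)
13^8 = (13^4)^2 ≡ 190^2 = 36100 ≡ 9 (mod 193)
13^16 = (13^8)^2 ≡ 9^2 = 81 ≡ 81 (mod 193)
13^19 = 13^16 · 13^2 · 13^1 ≡ 81 · 169 · 13 ≡ 11 (mod 193).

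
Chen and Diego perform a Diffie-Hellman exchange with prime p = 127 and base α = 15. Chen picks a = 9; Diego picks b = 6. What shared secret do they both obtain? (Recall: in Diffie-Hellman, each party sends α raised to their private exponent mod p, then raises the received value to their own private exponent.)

Diego sends B = α^b mod p = 15^6 mod 127.
15^1 ≡ 15 (mod 127)
15^2 = (15^1)^2 ≡ 15^2 = 225 ≡ 98 (mod 127)
15^4 = (15^2)^2 ≡ 98^2 = 9604 ≡ 79 (mod 127)
15^6 = 15^4 · 15^2 ≡ 79 · 98 ≡ 122 (mod 127).
So B = 122. Chen then computes K = B^a mod p = 122^9 mod 127.
122^1 ≡ 122 (mod 127)
122^2 = (122^1)^2 ≡ 122^2 = 14884 ≡ 25 (mod 127)
122^4 = (122^2)^2 ≡ 25^2 = 625 ≡ 117 (mod 127)
122^8 = (122^4)^2 ≡ 117^2 = 13689 ≡ 100 (mod 127)
122^9 = 122^8 · 122^1 ≡ 100 · 122 ≡ 8 (mod 127).

8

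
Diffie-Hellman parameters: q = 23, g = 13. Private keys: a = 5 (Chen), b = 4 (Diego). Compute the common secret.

Diego sends B = g^b mod q = 13^4 mod 23.
13^1 ≡ 13 (mod 23)
13^2 = (13^1)^2 ≡ 13^2 = 169 ≡ 8 (mod 23)
13^4 = (13^2)^2 ≡ 8^2 = 64 ≡ 18 (mod 23)
So B = 18. Chen then computes K = B^a mod q = 18^5 mod 23.
18^1 ≡ 18 (mod 23)
18^2 = (18^1)^2 ≡ 18^2 = 324 ≡ 2 (mod 23)
18^4 = (18^2)^2 ≡ 2^2 = 4 ≡ 4 (mod 23)
18^5 = 18^4 · 18^1 ≡ 4 · 18 ≡ 3 (mod 23).

3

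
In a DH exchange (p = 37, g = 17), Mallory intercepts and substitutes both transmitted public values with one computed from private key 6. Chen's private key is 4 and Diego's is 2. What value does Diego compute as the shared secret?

26

Diego receives Mallory's public value M = 17^6 mod 37 instead of the honest one.
17^1 ≡ 17 (mod 37)
17^2 = (17^1)^2 ≡ 17^2 = 289 ≡ 30 (mod 37)
17^4 = (17^2)^2 ≡ 30^2 = 900 ≡ 12 (mod 37)
17^6 = 17^4 · 17^2 ≡ 12 · 30 ≡ 27 (mod 37).
So M = 27. Diego computes K = M^2 mod 37.
27^1 ≡ 27 (mod 37)
27^2 = (27^1)^2 ≡ 27^2 = 729 ≡ 26 (mod 37)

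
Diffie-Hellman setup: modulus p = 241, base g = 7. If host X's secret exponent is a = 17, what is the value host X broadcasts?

Public value = 7^17 mod 241.
7^1 ≡ 7 (mod 241)
7^2 = (7^1)^2 ≡ 7^2 = 49 ≡ 49 (mod 241)
7^4 = (7^2)^2 ≡ 49^2 = 2401 ≡ 232 (mod 241)
7^8 = (7^4)^2 ≡ 232^2 = 53824 ≡ 81 (mod 241)
7^16 = (7^8)^2 ≡ 81^2 = 6561 ≡ 54 (mod 241)
7^17 = 7^16 · 7^1 ≡ 54 · 7 ≡ 137 (mod 241).

137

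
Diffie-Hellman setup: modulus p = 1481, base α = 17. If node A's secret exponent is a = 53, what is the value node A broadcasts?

Public value = 17^53 (mod 1481).
17^1 ≡ 17 (mod 1481)
17^2 = (17^1)^2 ≡ 17^2 = 289 ≡ 289 (mod 1481)
17^4 = (17^2)^2 ≡ 289^2 = 83521 ≡ 585 (mod 1481)
17^8 = (17^4)^2 ≡ 585^2 = 342225 ≡ 114 (mod 1481)
17^16 = (17^8)^2 ≡ 114^2 = 12996 ≡ 1148 (mod 1481)
17^32 = (17^16)^2 ≡ 1148^2 = 1317904 ≡ 1295 (mod 1481)
17^53 = 17^32 · 17^16 · 17^4 · 17^1 ≡ 1295 · 1148 · 585 · 17 ≡ 333 (mod 1481).

333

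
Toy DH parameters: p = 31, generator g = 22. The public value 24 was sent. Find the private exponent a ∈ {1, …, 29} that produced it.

Try successive powers of 22 modulo 31:
22^1 ≡ 22
22^2 ≡ 19
22^3 ≡ 15
22^4 ≡ 20
22^5 ≡ 6
22^6 ≡ 8
22^7 ≡ 21
22^8 ≡ 28
22^9 ≡ 27
22^10 ≡ 5
22^11 ≡ 17
22^12 ≡ 2
22^13 ≡ 13
22^14 ≡ 7
22^15 ≡ 30
22^16 ≡ 9
22^17 ≡ 12
22^18 ≡ 16
22^19 ≡ 11
22^20 ≡ 25
22^21 ≡ 23
22^22 ≡ 10
22^23 ≡ 3
22^24 ≡ 4
22^25 ≡ 26
22^26 ≡ 14
22^27 ≡ 29
22^28 ≡ 18
22^29 ≡ 24
Found: a = 29.

29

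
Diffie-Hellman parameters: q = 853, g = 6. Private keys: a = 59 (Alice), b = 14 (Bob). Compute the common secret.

837

Bob sends B = g^b mod q = 6^14 mod 853.
6^1 ≡ 6 (mod 853)
6^2 = (6^1)^2 ≡ 6^2 = 36 ≡ 36 (mod 853)
6^4 = (6^2)^2 ≡ 36^2 = 1296 ≡ 443 (mod 853)
6^8 = (6^4)^2 ≡ 443^2 = 196249 ≡ 59 (mod 853)
6^14 = 6^8 · 6^4 · 6^2 ≡ 59 · 443 · 36 ≡ 73 (mod 853).
So B = 73. Alice then computes K = B^a mod q = 73^59 mod 853.
73^1 ≡ 73 (mod 853)
73^2 = (73^1)^2 ≡ 73^2 = 5329 ≡ 211 (mod 853)
73^4 = (73^2)^2 ≡ 211^2 = 44521 ≡ 165 (mod 853)
73^8 = (73^4)^2 ≡ 165^2 = 27225 ≡ 782 (mod 853)
73^16 = (73^8)^2 ≡ 782^2 = 611524 ≡ 776 (mod 853)
73^32 = (73^16)^2 ≡ 776^2 = 602176 ≡ 811 (mod 853)
73^59 = 73^32 · 73^16 · 73^8 · 73^2 · 73^1 ≡ 811 · 776 · 782 · 211 · 73 ≡ 837 (mod 853).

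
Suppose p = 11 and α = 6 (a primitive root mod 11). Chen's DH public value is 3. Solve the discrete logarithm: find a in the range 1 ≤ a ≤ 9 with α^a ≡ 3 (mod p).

Try successive powers of 6 modulo 11:
6^1 ≡ 6
6^2 ≡ 3
Found: a = 2.

2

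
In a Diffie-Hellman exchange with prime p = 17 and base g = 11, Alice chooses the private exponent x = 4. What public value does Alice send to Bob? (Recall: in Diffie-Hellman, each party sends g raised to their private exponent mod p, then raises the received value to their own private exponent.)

Public value = 11^4 (mod 17).
11^1 ≡ 11 (mod 17)
11^2 = (11^1)^2 ≡ 11^2 = 121 ≡ 2 (mod 17)
11^4 = (11^2)^2 ≡ 2^2 = 4 ≡ 4 (mod 17)

4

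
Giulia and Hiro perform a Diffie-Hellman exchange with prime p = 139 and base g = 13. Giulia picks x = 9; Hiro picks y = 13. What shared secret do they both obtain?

100

Giulia sends A = g^x mod p = 13^9 mod 139.
13^1 ≡ 13 (mod 139)
13^2 = (13^1)^2 ≡ 13^2 = 169 ≡ 30 (mod 139)
13^4 = (13^2)^2 ≡ 30^2 = 900 ≡ 66 (mod 139)
13^8 = (13^4)^2 ≡ 66^2 = 4356 ≡ 47 (mod 139)
13^9 = 13^8 · 13^1 ≡ 47 · 13 ≡ 55 (mod 139).
So A = 55. Hiro then computes K = A^y mod p = 55^13 mod 139.
55^1 ≡ 55 (mod 139)
55^2 = (55^1)^2 ≡ 55^2 = 3025 ≡ 106 (mod 139)
55^4 = (55^2)^2 ≡ 106^2 = 11236 ≡ 116 (mod 139)
55^8 = (55^4)^2 ≡ 116^2 = 13456 ≡ 112 (mod 139)
55^13 = 55^8 · 55^4 · 55^1 ≡ 112 · 116 · 55 ≡ 100 (mod 139).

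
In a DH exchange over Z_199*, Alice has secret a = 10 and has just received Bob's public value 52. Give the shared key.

25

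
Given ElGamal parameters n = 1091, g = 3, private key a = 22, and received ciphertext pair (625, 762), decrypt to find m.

29

Shared mask s = c₁^a mod n = 625^22 mod 1091.
625^1 ≡ 625 (mod 1091)
625^2 = (625^1)^2 ≡ 625^2 = 390625 ≡ 47 (mod 1091)
625^4 = (625^2)^2 ≡ 47^2 = 2209 ≡ 27 (mod 1091)
625^8 = (625^4)^2 ≡ 27^2 = 729 ≡ 729 (mod 1091)
625^16 = (625^8)^2 ≡ 729^2 = 531441 ≡ 124 (mod 1091)
625^22 = 625^16 · 625^4 · 625^2 ≡ 124 · 27 · 47 ≡ 252 (mod 1091).
So s = 252; s⁻¹ ≡ 368 (mod 1091).
m = c₂ · s⁻¹ mod 1091 = 762 · 368 mod 1091 = 29.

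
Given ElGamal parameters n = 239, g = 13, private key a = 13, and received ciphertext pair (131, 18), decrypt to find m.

43

Shared mask s = c₁^a mod n = 131^13 mod 239.
131^1 ≡ 131 (mod 239)
131^2 = (131^1)^2 ≡ 131^2 = 17161 ≡ 192 (mod 239)
131^4 = (131^2)^2 ≡ 192^2 = 36864 ≡ 58 (mod 239)
131^8 = (131^4)^2 ≡ 58^2 = 3364 ≡ 18 (mod 239)
131^13 = 131^8 · 131^4 · 131^1 ≡ 18 · 58 · 131 ≡ 56 (mod 239).
So s = 56; s⁻¹ ≡ 175 (mod 239).
m = c₂ · s⁻¹ mod 239 = 18 · 175 mod 239 = 43.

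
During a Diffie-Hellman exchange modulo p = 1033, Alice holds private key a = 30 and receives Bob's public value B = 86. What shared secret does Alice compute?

42

Shared key K = 86^30 mod 1033.
86^1 ≡ 86 (mod 1033)
86^2 = (86^1)^2 ≡ 86^2 = 7396 ≡ 165 (mod 1033)
86^4 = (86^2)^2 ≡ 165^2 = 27225 ≡ 367 (mod 1033)
86^8 = (86^4)^2 ≡ 367^2 = 134689 ≡ 399 (mod 1033)
86^16 = (86^8)^2 ≡ 399^2 = 159201 ≡ 119 (mod 1033)
86^30 = 86^16 · 86^8 · 86^4 · 86^2 ≡ 119 · 399 · 367 · 165 ≡ 42 (mod 1033).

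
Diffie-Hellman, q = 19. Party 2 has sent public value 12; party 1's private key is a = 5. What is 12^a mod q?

8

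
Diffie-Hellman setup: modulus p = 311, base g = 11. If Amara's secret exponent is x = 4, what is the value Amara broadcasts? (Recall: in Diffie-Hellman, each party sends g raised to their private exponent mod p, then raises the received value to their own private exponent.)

Public value = 11^4 mod 311.
11^1 ≡ 11 (mod 311)
11^2 = (11^1)^2 ≡ 11^2 = 121 ≡ 121 (mod 311)
11^4 = (11^2)^2 ≡ 121^2 = 14641 ≡ 24 (mod 311)

24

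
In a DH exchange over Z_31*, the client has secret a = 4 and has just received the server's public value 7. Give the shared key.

14

Shared key K = 7^4 mod 31.
7^1 ≡ 7 (mod 31)
7^2 = (7^1)^2 ≡ 7^2 = 49 ≡ 18 (mod 31)
7^4 = (7^2)^2 ≡ 18^2 = 324 ≡ 14 (mod 31)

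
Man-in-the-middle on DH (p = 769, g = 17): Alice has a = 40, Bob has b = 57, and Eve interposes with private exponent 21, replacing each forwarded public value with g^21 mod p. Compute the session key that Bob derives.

38

Bob receives Eve's public value M = 17^21 mod 769 instead of the honest one.
17^1 ≡ 17 (mod 769)
17^2 = (17^1)^2 ≡ 17^2 = 289 ≡ 289 (mod 769)
17^4 = (17^2)^2 ≡ 289^2 = 83521 ≡ 469 (mod 769)
17^8 = (17^4)^2 ≡ 469^2 = 219961 ≡ 27 (mod 769)
17^16 = (17^8)^2 ≡ 27^2 = 729 ≡ 729 (mod 769)
17^21 = 17^16 · 17^4 · 17^1 ≡ 729 · 469 · 17 ≡ 215 (mod 769).
So M = 215. Bob computes K = M^57 mod 769.
215^1 ≡ 215 (mod 769)
215^2 = (215^1)^2 ≡ 215^2 = 46225 ≡ 85 (mod 769)
215^4 = (215^2)^2 ≡ 85^2 = 7225 ≡ 304 (mod 769)
215^8 = (215^4)^2 ≡ 304^2 = 92416 ≡ 136 (mod 769)
215^16 = (215^8)^2 ≡ 136^2 = 18496 ≡ 40 (mod 769)
215^32 = (215^16)^2 ≡ 40^2 = 1600 ≡ 62 (mod 769)
215^57 = 215^32 · 215^16 · 215^8 · 215^1 ≡ 62 · 40 · 136 · 215 ≡ 38 (mod 769).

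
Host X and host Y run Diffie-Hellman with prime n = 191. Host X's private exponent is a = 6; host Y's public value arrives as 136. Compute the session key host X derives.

5

Shared key K = 136^6 mod 191.
136^1 ≡ 136 (mod 191)
136^2 = (136^1)^2 ≡ 136^2 = 18496 ≡ 160 (mod 191)
136^4 = (136^2)^2 ≡ 160^2 = 25600 ≡ 6 (mod 191)
136^6 = 136^4 · 136^2 ≡ 6 · 160 ≡ 5 (mod 191).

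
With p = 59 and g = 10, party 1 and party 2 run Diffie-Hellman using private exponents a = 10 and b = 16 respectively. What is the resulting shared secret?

Party 2 sends B = g^b mod p = 10^16 mod 59.
10^1 ≡ 10 (mod 59)
10^2 = (10^1)^2 ≡ 10^2 = 100 ≡ 41 (mod 59)
10^4 = (10^2)^2 ≡ 41^2 = 1681 ≡ 29 (mod 59)
10^8 = (10^4)^2 ≡ 29^2 = 841 ≡ 15 (mod 59)
10^16 = (10^8)^2 ≡ 15^2 = 225 ≡ 48 (mod 59)
So B = 48. Party 1 then computes K = B^a mod p = 48^10 mod 59.
48^1 ≡ 48 (mod 59)
48^2 = (48^1)^2 ≡ 48^2 = 2304 ≡ 3 (mod 59)
48^4 = (48^2)^2 ≡ 3^2 = 9 ≡ 9 (mod 59)
48^8 = (48^4)^2 ≡ 9^2 = 81 ≡ 22 (mod 59)
48^10 = 48^8 · 48^2 ≡ 22 · 3 ≡ 7 (mod 59).

7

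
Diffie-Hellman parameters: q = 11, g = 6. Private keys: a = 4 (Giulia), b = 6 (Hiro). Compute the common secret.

9

Hiro sends B = g^b mod q = 6^6 mod 11.
6^1 ≡ 6 (mod 11)
6^2 = (6^1)^2 ≡ 6^2 = 36 ≡ 3 (mod 11)
6^4 = (6^2)^2 ≡ 3^2 = 9 ≡ 9 (mod 11)
6^6 = 6^4 · 6^2 ≡ 9 · 3 ≡ 5 (mod 11).
So B = 5. Giulia then computes K = B^a mod q = 5^4 mod 11.
5^1 ≡ 5 (mod 11)
5^2 = (5^1)^2 ≡ 5^2 = 25 ≡ 3 (mod 11)
5^4 = (5^2)^2 ≡ 3^2 = 9 ≡ 9 (mod 11)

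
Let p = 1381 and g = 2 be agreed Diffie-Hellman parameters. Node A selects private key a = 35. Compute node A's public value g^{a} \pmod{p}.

Public value = 2^{35} \pmod{1381}.
2^1 ≡ 2 (mod 1381)
2^2 = (2^1)^2 ≡ 2^2 = 4 ≡ 4 (mod 1381)
2^4 = (2^2)^2 ≡ 4^2 = 16 ≡ 16 (mod 1381)
2^8 = (2^4)^2 ≡ 16^2 = 256 ≡ 256 (mod 1381)
2^16 = (2^8)^2 ≡ 256^2 = 65536 ≡ 629 (mod 1381)
2^32 = (2^16)^2 ≡ 629^2 = 395641 ≡ 675 (mod 1381)
2^35 = 2^32 · 2^2 · 2^1 ≡ 675 · 4 · 2 ≡ 1257 (mod 1381).

1257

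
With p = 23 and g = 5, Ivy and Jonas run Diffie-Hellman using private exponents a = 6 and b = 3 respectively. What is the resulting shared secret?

6

Jonas sends B = g^b mod p = 5^3 mod 23.
5^1 ≡ 5 (mod 23)
5^2 = (5^1)^2 ≡ 5^2 = 25 ≡ 2 (mod 23)
5^3 = 5^2 · 5^1 ≡ 2 · 5 ≡ 10 (mod 23).
So B = 10. Ivy then computes K = B^a mod p = 10^6 mod 23.
10^1 ≡ 10 (mod 23)
10^2 = (10^1)^2 ≡ 10^2 = 100 ≡ 8 (mod 23)
10^4 = (10^2)^2 ≡ 8^2 = 64 ≡ 18 (mod 23)
10^6 = 10^4 · 10^2 ≡ 18 · 8 ≡ 6 (mod 23).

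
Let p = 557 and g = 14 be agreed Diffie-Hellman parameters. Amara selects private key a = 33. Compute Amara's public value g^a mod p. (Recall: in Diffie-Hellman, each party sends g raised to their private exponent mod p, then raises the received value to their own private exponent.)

Public value = 14^33 mod 557.
14^1 ≡ 14 (mod 557)
14^2 = (14^1)^2 ≡ 14^2 = 196 ≡ 196 (mod 557)
14^4 = (14^2)^2 ≡ 196^2 = 38416 ≡ 540 (mod 557)
14^8 = (14^4)^2 ≡ 540^2 = 291600 ≡ 289 (mod 557)
14^16 = (14^8)^2 ≡ 289^2 = 83521 ≡ 528 (mod 557)
14^32 = (14^16)^2 ≡ 528^2 = 278784 ≡ 284 (mod 557)
14^33 = 14^32 · 14^1 ≡ 284 · 14 ≡ 77 (mod 557).

77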